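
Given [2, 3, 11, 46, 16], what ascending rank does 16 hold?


Sort ascending: [2, 3, 11, 16, 46]
Find 16 in the sorted list.
16 is at position 4 (1-indexed).
Final answer: 4


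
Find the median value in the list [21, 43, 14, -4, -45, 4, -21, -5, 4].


First, sort the list: [-45, -21, -5, -4, 4, 4, 14, 21, 43]
The list has 9 elements (odd count).
The middle index is 4 (0-based), and the element there is 4.
Final answer: 4


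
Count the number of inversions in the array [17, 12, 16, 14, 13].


For each element, count the later elements that are smaller than it:
  17 (index 0): smaller elements after it = [12, 16, 14, 13] -> 4
  12 (index 1): smaller elements after it = [] -> 0
  16 (index 2): smaller elements after it = [14, 13] -> 2
  14 (index 3): smaller elements after it = [13] -> 1
Total inversions = 4 + 0 + 2 + 1 = 7
Final answer: 7


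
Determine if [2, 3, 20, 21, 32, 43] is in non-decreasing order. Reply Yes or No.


Check consecutive pairs:
  2 <= 3? True
  3 <= 20? True
  20 <= 21? True
  21 <= 32? True
  32 <= 43? True
Every consecutive pair is in order, so the list is non-decreasing.
Final answer: Yes


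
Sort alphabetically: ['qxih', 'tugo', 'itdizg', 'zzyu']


Compare strings character by character (the first differing letter decides):
  'itdizg' < 'qxih' since 'i' < 'q' at position 1
  'qxih' < 'tugo' since 'q' < 't' at position 1
  'tugo' < 'zzyu' since 't' < 'z' at position 1
Chaining these comparisons gives the alphabetical order.
Final answer: ['itdizg', 'qxih', 'tugo', 'zzyu']


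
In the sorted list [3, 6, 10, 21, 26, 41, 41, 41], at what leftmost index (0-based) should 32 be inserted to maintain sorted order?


List is sorted: [3, 6, 10, 21, 26, 41, 41, 41]
We need the leftmost position where 32 can be inserted, i.e. the first index whose element is >= 32 (or the end of the list if none is).
Binary search with low=0, high=8 (0-based indices):
  low=0, high=8, mid=4: a[4]=26 < 32, so low = 5
  low=5, high=8, mid=6: a[6]=41 >= 32, so high = 6
  low=5, high=6, mid=5: a[5]=41 >= 32, so high = 5
Now low = high = 5, so the insertion index is 5.
Final answer: 5


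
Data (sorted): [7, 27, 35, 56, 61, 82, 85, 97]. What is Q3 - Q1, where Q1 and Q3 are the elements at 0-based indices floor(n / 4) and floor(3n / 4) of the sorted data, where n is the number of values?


The data has n = 8 elements.
Q1 index = floor(8 / 4) = floor(2) = 2; Q3 index = floor(3 * 8 / 4) = floor(6) = 6
Q1 = element at index 2 = 35
Q3 = element at index 6 = 85
IQR = 85 - 35 = 50
Final answer: 50


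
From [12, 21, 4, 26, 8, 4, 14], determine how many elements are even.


Check each element:
  12 is even
  21 is odd
  4 is even
  26 is even
  8 is even
  4 is even
  14 is even
Evens: [12, 4, 26, 8, 4, 14]
Count of evens = 6
Final answer: 6


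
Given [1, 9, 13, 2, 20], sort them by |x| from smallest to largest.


Compute absolute values:
  |1| = 1
  |9| = 9
  |13| = 13
  |2| = 2
  |20| = 20
Absolute values in increasing order: 1 < 2 < 9 < 13 < 20
Listing the original numbers in that order gives the answer.
Final answer: [1, 2, 9, 13, 20]


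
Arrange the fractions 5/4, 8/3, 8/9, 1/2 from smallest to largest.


Convert to decimal for comparison:
  5/4 = 1.25
  8/3 = 2.6667
  8/9 = 0.8889
  1/2 = 0.5
Decimals in increasing order: 0.5 < 0.8889 < 1.25 < 2.6667
Writing each back as its fraction gives the sorted order.
Final answer: 1/2, 8/9, 5/4, 8/3


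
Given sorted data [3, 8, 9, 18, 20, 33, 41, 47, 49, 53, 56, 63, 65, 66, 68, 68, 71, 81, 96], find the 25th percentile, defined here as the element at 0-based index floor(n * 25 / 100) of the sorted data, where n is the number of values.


The dataset has n = 19 elements.
Index = floor(19 * 25 / 100) = floor(475 / 100) = floor(4.75) = 4
Counting from index 0 in the sorted data, the element at index 4 is 20.
Final answer: 20


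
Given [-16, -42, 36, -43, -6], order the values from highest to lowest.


Original list: [-16, -42, 36, -43, -6]
Repeatedly take the largest remaining element:
  Remaining [-16, -42, 36, -43, -6] -> largest is 36
  Remaining [-16, -42, -43, -6] -> largest is -6
  Remaining [-16, -42, -43] -> largest is -16
  Remaining [-42, -43] -> largest is -42
  Remaining [-43] -> largest is -43
Collecting the picks in order gives the descending list.
Final answer: [36, -6, -16, -42, -43]


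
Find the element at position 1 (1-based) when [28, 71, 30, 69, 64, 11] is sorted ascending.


Sort ascending: [11, 28, 30, 64, 69, 71]
The 1st element (1-indexed) is at index 0.
Value = 11
Final answer: 11


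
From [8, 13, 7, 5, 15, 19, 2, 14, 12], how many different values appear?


List all unique values:
Distinct values: [2, 5, 7, 8, 12, 13, 14, 15, 19]
Count = 9
Final answer: 9


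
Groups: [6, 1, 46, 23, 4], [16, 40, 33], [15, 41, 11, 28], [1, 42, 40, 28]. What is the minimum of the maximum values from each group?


Find max of each group:
  Group 1: [6, 1, 46, 23, 4] -> max = 46
  Group 2: [16, 40, 33] -> max = 40
  Group 3: [15, 41, 11, 28] -> max = 41
  Group 4: [1, 42, 40, 28] -> max = 42
Maxes: [46, 40, 41, 42]
Minimum of maxes = 40
Final answer: 40


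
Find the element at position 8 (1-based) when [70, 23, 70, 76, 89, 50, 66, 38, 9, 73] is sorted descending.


Sort descending: [89, 76, 73, 70, 70, 66, 50, 38, 23, 9]
The 8th element (1-indexed) is at index 7.
Value = 38
Final answer: 38


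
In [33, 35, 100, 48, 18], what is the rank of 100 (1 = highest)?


Sort descending: [100, 48, 35, 33, 18]
Find 100 in the sorted list.
100 is at position 1.
Final answer: 1


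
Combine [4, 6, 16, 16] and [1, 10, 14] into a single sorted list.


List A: [4, 6, 16, 16]
List B: [1, 10, 14]
Repeatedly compare the front elements and take the smaller:
  4 vs 1 -> take 1
  4 vs 10 -> take 4
  6 vs 10 -> take 6
  16 vs 10 -> take 10
  16 vs 14 -> take 14
  B is exhausted; append the rest of A: [16, 16]
Final answer: [1, 4, 6, 10, 14, 16, 16]


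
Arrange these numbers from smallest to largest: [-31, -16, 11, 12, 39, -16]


Original list: [-31, -16, 11, 12, 39, -16]
Repeatedly take the smallest remaining element:
  Remaining [-31, -16, 11, 12, 39, -16] -> smallest is -31
  Remaining [-16, 11, 12, 39, -16] -> smallest is -16
  Remaining [11, 12, 39, -16] -> smallest is -16
  Remaining [11, 12, 39] -> smallest is 11
  Remaining [12, 39] -> smallest is 12
  Remaining [39] -> smallest is 39
Collecting the picks in order gives the sorted list.
Final answer: [-31, -16, -16, 11, 12, 39]


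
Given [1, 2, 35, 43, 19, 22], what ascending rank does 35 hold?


Sort ascending: [1, 2, 19, 22, 35, 43]
Find 35 in the sorted list.
35 is at position 5 (1-indexed).
Final answer: 5


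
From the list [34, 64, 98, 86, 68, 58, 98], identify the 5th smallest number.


Sort ascending: [34, 58, 64, 68, 86, 98, 98]
The 5th element (1-indexed) is at index 4.
Value = 86
Final answer: 86


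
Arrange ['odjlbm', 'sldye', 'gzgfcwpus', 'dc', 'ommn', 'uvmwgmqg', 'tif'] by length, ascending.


Compute lengths:
  'odjlbm' has length 6
  'sldye' has length 5
  'gzgfcwpus' has length 9
  'dc' has length 2
  'ommn' has length 4
  'uvmwgmqg' has length 8
  'tif' has length 3
Lengths in increasing order: 2 < 3 < 4 < 5 < 6 < 8 < 9
Listing the words in that order gives the answer.
Final answer: ['dc', 'tif', 'ommn', 'sldye', 'odjlbm', 'uvmwgmqg', 'gzgfcwpus']


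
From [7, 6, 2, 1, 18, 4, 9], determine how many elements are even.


Check each element:
  7 is odd
  6 is even
  2 is even
  1 is odd
  18 is even
  4 is even
  9 is odd
Evens: [6, 2, 18, 4]
Count of evens = 4
Final answer: 4


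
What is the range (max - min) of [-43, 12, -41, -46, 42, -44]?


Maximum value: 42
Minimum value: -46
Range = 42 - (-46) = 88
Final answer: 88


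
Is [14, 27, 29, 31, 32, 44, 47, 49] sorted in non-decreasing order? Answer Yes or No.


Check consecutive pairs:
  14 <= 27? True
  27 <= 29? True
  29 <= 31? True
  31 <= 32? True
  32 <= 44? True
  44 <= 47? True
  47 <= 49? True
Every consecutive pair is in order, so the list is non-decreasing.
Final answer: Yes


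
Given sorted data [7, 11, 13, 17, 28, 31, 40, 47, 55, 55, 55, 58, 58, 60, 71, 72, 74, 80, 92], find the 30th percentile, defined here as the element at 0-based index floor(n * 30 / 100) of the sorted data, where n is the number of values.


The dataset has n = 19 elements.
Index = floor(19 * 30 / 100) = floor(570 / 100) = floor(5.7) = 5
Counting from index 0 in the sorted data, the element at index 5 is 31.
Final answer: 31


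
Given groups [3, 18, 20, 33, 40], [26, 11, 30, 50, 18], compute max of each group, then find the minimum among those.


Find max of each group:
  Group 1: [3, 18, 20, 33, 40] -> max = 40
  Group 2: [26, 11, 30, 50, 18] -> max = 50
Maxes: [40, 50]
Minimum of maxes = 40
Final answer: 40


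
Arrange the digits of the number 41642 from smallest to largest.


The number 41642 has digits: 4, 1, 6, 4, 2
Sorted: 1, 2, 4, 4, 6
Joining the sorted digits gives the result.
Final answer: 12446


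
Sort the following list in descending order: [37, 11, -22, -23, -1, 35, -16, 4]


Original list: [37, 11, -22, -23, -1, 35, -16, 4]
Repeatedly take the largest remaining element:
  Remaining [37, 11, -22, -23, -1, 35, -16, 4] -> largest is 37
  Remaining [11, -22, -23, -1, 35, -16, 4] -> largest is 35
  Remaining [11, -22, -23, -1, -16, 4] -> largest is 11
  Remaining [-22, -23, -1, -16, 4] -> largest is 4
  Remaining [-22, -23, -1, -16] -> largest is -1
  Remaining [-22, -23, -16] -> largest is -16
  Remaining [-22, -23] -> largest is -22
  Remaining [-23] -> largest is -23
Collecting the picks in order gives the descending list.
Final answer: [37, 35, 11, 4, -1, -16, -22, -23]


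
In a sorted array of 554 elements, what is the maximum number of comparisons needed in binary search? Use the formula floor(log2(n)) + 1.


Binary search halves the search space each step.
Maximum comparisons = floor(log2(554)) + 1
log2(554) = 9.1137
floor(log2(554)) = 9, so 9 + 1 = 10
Final answer: 10


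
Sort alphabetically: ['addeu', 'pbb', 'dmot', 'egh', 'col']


Compare strings character by character (the first differing letter decides):
  'addeu' < 'col' since 'a' < 'c' at position 1
  'col' < 'dmot' since 'c' < 'd' at position 1
  'dmot' < 'egh' since 'd' < 'e' at position 1
  'egh' < 'pbb' since 'e' < 'p' at position 1
Chaining these comparisons gives the alphabetical order.
Final answer: ['addeu', 'col', 'dmot', 'egh', 'pbb']


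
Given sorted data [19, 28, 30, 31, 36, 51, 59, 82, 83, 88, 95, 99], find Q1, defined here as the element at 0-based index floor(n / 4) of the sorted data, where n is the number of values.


The list has n = 12 elements.
Q1 index = floor(12 / 4) = floor(3) = 3
Counting from index 0 in the sorted data, the element at index 3 is 31.
Final answer: 31


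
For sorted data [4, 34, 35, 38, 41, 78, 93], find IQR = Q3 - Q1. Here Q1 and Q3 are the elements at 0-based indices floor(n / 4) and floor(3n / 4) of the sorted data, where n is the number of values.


The data has n = 7 elements.
Q1 index = floor(7 / 4) = floor(1.75) = 1; Q3 index = floor(3 * 7 / 4) = floor(5.25) = 5
Q1 = element at index 1 = 34
Q3 = element at index 5 = 78
IQR = 78 - 34 = 44
Final answer: 44


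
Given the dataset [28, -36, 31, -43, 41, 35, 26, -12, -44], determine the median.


First, sort the list: [-44, -43, -36, -12, 26, 28, 31, 35, 41]
The list has 9 elements (odd count).
The middle index is 4 (0-based), and the element there is 26.
Final answer: 26


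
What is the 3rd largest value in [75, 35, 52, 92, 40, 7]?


Sort descending: [92, 75, 52, 40, 35, 7]
The 3rd element (1-indexed) is at index 2.
Value = 52
Final answer: 52


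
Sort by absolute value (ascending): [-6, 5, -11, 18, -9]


Compute absolute values:
  |-6| = 6
  |5| = 5
  |-11| = 11
  |18| = 18
  |-9| = 9
Absolute values in increasing order: 5 < 6 < 9 < 11 < 18
Listing the original numbers in that order gives the answer.
Final answer: [5, -6, -9, -11, 18]


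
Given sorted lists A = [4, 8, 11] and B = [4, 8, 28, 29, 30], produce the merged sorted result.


List A: [4, 8, 11]
List B: [4, 8, 28, 29, 30]
Repeatedly compare the front elements and take the smaller:
  4 vs 4 -> take 4
  8 vs 4 -> take 4
  8 vs 8 -> take 8
  11 vs 8 -> take 8
  11 vs 28 -> take 11
  A is exhausted; append the rest of B: [28, 29, 30]
Final answer: [4, 4, 8, 8, 11, 28, 29, 30]


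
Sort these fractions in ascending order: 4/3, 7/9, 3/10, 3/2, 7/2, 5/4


Convert to decimal for comparison:
  4/3 = 1.3333
  7/9 = 0.7778
  3/10 = 0.3
  3/2 = 1.5
  7/2 = 3.5
  5/4 = 1.25
Decimals in increasing order: 0.3 < 0.7778 < 1.25 < 1.3333 < 1.5 < 3.5
Writing each back as its fraction gives the sorted order.
Final answer: 3/10, 7/9, 5/4, 4/3, 3/2, 7/2


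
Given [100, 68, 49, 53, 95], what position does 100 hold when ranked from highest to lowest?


Sort descending: [100, 95, 68, 53, 49]
Find 100 in the sorted list.
100 is at position 1.
Final answer: 1


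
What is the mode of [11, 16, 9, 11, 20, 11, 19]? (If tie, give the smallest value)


Count the frequency of each value:
  9 appears 1 time(s)
  11 appears 3 time(s)
  16 appears 1 time(s)
  19 appears 1 time(s)
  20 appears 1 time(s)
Maximum frequency is 3.
Only 11 reaches that frequency, so it is the mode.
Final answer: 11


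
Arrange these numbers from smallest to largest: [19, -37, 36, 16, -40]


Original list: [19, -37, 36, 16, -40]
Repeatedly take the smallest remaining element:
  Remaining [19, -37, 36, 16, -40] -> smallest is -40
  Remaining [19, -37, 36, 16] -> smallest is -37
  Remaining [19, 36, 16] -> smallest is 16
  Remaining [19, 36] -> smallest is 19
  Remaining [36] -> smallest is 36
Collecting the picks in order gives the sorted list.
Final answer: [-40, -37, 16, 19, 36]


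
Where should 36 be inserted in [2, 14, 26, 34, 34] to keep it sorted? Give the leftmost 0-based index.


List is sorted: [2, 14, 26, 34, 34]
We need the leftmost position where 36 can be inserted, i.e. the first index whose element is >= 36 (or the end of the list if none is).
Binary search with low=0, high=5 (0-based indices):
  low=0, high=5, mid=2: a[2]=26 < 36, so low = 3
  low=3, high=5, mid=4: a[4]=34 < 36, so low = 5
Now low = high = 5, so the insertion index is 5.
Final answer: 5


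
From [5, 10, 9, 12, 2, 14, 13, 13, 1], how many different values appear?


List all unique values:
Distinct values: [1, 2, 5, 9, 10, 12, 13, 14]
Count = 8
Final answer: 8


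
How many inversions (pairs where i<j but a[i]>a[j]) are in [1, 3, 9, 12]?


For each element, count the later elements that are smaller than it:
  1 (index 0): smaller elements after it = [] -> 0
  3 (index 1): smaller elements after it = [] -> 0
  9 (index 2): smaller elements after it = [] -> 0
Total inversions = 0 + 0 + 0 = 0
Final answer: 0


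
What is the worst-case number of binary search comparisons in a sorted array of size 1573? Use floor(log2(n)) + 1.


Binary search halves the search space each step.
Maximum comparisons = floor(log2(1573)) + 1
log2(1573) = 10.6193
floor(log2(1573)) = 10, so 10 + 1 = 11
Final answer: 11


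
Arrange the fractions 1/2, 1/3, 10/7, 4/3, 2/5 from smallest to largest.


Convert to decimal for comparison:
  1/2 = 0.5
  1/3 = 0.3333
  10/7 = 1.4286
  4/3 = 1.3333
  2/5 = 0.4
Decimals in increasing order: 0.3333 < 0.4 < 0.5 < 1.3333 < 1.4286
Writing each back as its fraction gives the sorted order.
Final answer: 1/3, 2/5, 1/2, 4/3, 10/7


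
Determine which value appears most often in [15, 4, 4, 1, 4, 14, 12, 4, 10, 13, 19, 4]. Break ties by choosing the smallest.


Count the frequency of each value:
  1 appears 1 time(s)
  4 appears 5 time(s)
  10 appears 1 time(s)
  12 appears 1 time(s)
  13 appears 1 time(s)
  14 appears 1 time(s)
  15 appears 1 time(s)
  19 appears 1 time(s)
Maximum frequency is 5.
Only 4 reaches that frequency, so it is the mode.
Final answer: 4


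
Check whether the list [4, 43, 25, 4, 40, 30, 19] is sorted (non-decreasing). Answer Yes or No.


Check consecutive pairs:
  4 <= 43? True
  43 <= 25? False
  25 <= 4? False
  4 <= 40? True
  40 <= 30? False
  30 <= 19? False
4 consecutive pair(s) are out of order, so the list is not sorted.
Final answer: No


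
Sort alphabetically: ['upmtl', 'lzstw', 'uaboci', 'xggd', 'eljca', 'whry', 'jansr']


Compare strings character by character (the first differing letter decides):
  'eljca' < 'jansr' since 'e' < 'j' at position 1
  'jansr' < 'lzstw' since 'j' < 'l' at position 1
  'lzstw' < 'uaboci' since 'l' < 'u' at position 1
  'uaboci' < 'upmtl' since 'a' < 'p' at position 2
  'upmtl' < 'whry' since 'u' < 'w' at position 1
  'whry' < 'xggd' since 'w' < 'x' at position 1
Chaining these comparisons gives the alphabetical order.
Final answer: ['eljca', 'jansr', 'lzstw', 'uaboci', 'upmtl', 'whry', 'xggd']


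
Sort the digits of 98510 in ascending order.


The number 98510 has digits: 9, 8, 5, 1, 0
Sorted: 0, 1, 5, 8, 9
Joining the sorted digits gives the result.
Final answer: 01589


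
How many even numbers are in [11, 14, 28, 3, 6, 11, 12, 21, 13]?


Check each element:
  11 is odd
  14 is even
  28 is even
  3 is odd
  6 is even
  11 is odd
  12 is even
  21 is odd
  13 is odd
Evens: [14, 28, 6, 12]
Count of evens = 4
Final answer: 4


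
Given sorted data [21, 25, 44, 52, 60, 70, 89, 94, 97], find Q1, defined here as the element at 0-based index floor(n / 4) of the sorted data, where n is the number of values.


The list has n = 9 elements.
Q1 index = floor(9 / 4) = floor(2.25) = 2
Counting from index 0 in the sorted data, the element at index 2 is 44.
Final answer: 44


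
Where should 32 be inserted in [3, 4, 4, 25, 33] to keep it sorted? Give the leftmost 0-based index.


List is sorted: [3, 4, 4, 25, 33]
We need the leftmost position where 32 can be inserted, i.e. the first index whose element is >= 32 (or the end of the list if none is).
Binary search with low=0, high=5 (0-based indices):
  low=0, high=5, mid=2: a[2]=4 < 32, so low = 3
  low=3, high=5, mid=4: a[4]=33 >= 32, so high = 4
  low=3, high=4, mid=3: a[3]=25 < 32, so low = 4
Now low = high = 4, so the insertion index is 4.
Final answer: 4


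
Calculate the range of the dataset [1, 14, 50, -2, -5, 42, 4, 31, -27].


Maximum value: 50
Minimum value: -27
Range = 50 - (-27) = 77
Final answer: 77


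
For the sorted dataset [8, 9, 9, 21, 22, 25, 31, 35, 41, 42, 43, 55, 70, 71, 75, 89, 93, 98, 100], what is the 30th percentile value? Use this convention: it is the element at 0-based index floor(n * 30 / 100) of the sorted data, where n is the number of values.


The dataset has n = 19 elements.
Index = floor(19 * 30 / 100) = floor(570 / 100) = floor(5.7) = 5
Counting from index 0 in the sorted data, the element at index 5 is 25.
Final answer: 25


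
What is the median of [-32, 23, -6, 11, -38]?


First, sort the list: [-38, -32, -6, 11, 23]
The list has 5 elements (odd count).
The middle index is 2 (0-based), and the element there is -6.
Final answer: -6


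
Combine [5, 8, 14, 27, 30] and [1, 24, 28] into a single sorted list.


List A: [5, 8, 14, 27, 30]
List B: [1, 24, 28]
Repeatedly compare the front elements and take the smaller:
  5 vs 1 -> take 1
  5 vs 24 -> take 5
  8 vs 24 -> take 8
  14 vs 24 -> take 14
  27 vs 24 -> take 24
  27 vs 28 -> take 27
  30 vs 28 -> take 28
  B is exhausted; append the rest of A: [30]
Final answer: [1, 5, 8, 14, 24, 27, 28, 30]


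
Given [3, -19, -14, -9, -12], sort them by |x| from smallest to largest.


Compute absolute values:
  |3| = 3
  |-19| = 19
  |-14| = 14
  |-9| = 9
  |-12| = 12
Absolute values in increasing order: 3 < 9 < 12 < 14 < 19
Listing the original numbers in that order gives the answer.
Final answer: [3, -9, -12, -14, -19]


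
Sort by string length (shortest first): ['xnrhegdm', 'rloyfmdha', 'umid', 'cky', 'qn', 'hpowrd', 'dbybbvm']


Compute lengths:
  'xnrhegdm' has length 8
  'rloyfmdha' has length 9
  'umid' has length 4
  'cky' has length 3
  'qn' has length 2
  'hpowrd' has length 6
  'dbybbvm' has length 7
Lengths in increasing order: 2 < 3 < 4 < 6 < 7 < 8 < 9
Listing the words in that order gives the answer.
Final answer: ['qn', 'cky', 'umid', 'hpowrd', 'dbybbvm', 'xnrhegdm', 'rloyfmdha']


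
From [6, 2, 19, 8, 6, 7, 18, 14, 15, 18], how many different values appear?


List all unique values:
Distinct values: [2, 6, 7, 8, 14, 15, 18, 19]
Count = 8
Final answer: 8


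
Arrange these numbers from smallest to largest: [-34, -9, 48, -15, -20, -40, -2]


Original list: [-34, -9, 48, -15, -20, -40, -2]
Repeatedly take the smallest remaining element:
  Remaining [-34, -9, 48, -15, -20, -40, -2] -> smallest is -40
  Remaining [-34, -9, 48, -15, -20, -2] -> smallest is -34
  Remaining [-9, 48, -15, -20, -2] -> smallest is -20
  Remaining [-9, 48, -15, -2] -> smallest is -15
  Remaining [-9, 48, -2] -> smallest is -9
  Remaining [48, -2] -> smallest is -2
  Remaining [48] -> smallest is 48
Collecting the picks in order gives the sorted list.
Final answer: [-40, -34, -20, -15, -9, -2, 48]


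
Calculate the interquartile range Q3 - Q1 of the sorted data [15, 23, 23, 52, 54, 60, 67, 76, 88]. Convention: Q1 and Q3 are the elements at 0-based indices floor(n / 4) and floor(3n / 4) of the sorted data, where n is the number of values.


The data has n = 9 elements.
Q1 index = floor(9 / 4) = floor(2.25) = 2; Q3 index = floor(3 * 9 / 4) = floor(6.75) = 6
Q1 = element at index 2 = 23
Q3 = element at index 6 = 67
IQR = 67 - 23 = 44
Final answer: 44


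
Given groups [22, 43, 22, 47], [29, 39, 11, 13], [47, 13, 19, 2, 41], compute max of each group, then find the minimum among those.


Find max of each group:
  Group 1: [22, 43, 22, 47] -> max = 47
  Group 2: [29, 39, 11, 13] -> max = 39
  Group 3: [47, 13, 19, 2, 41] -> max = 47
Maxes: [47, 39, 47]
Minimum of maxes = 39
Final answer: 39


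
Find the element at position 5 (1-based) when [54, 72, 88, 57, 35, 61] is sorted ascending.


Sort ascending: [35, 54, 57, 61, 72, 88]
The 5th element (1-indexed) is at index 4.
Value = 72
Final answer: 72


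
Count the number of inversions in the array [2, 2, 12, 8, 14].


For each element, count the later elements that are smaller than it:
  2 (index 0): smaller elements after it = [] -> 0
  2 (index 1): smaller elements after it = [] -> 0
  12 (index 2): smaller elements after it = [8] -> 1
  8 (index 3): smaller elements after it = [] -> 0
Total inversions = 0 + 0 + 1 + 0 = 1
Final answer: 1


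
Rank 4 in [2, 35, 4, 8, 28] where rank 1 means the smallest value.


Sort ascending: [2, 4, 8, 28, 35]
Find 4 in the sorted list.
4 is at position 2 (1-indexed).
Final answer: 2


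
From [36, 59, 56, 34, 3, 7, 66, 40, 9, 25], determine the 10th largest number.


Sort descending: [66, 59, 56, 40, 36, 34, 25, 9, 7, 3]
The 10th element (1-indexed) is at index 9.
Value = 3
Final answer: 3


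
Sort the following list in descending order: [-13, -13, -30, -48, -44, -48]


Original list: [-13, -13, -30, -48, -44, -48]
Repeatedly take the largest remaining element:
  Remaining [-13, -13, -30, -48, -44, -48] -> largest is -13
  Remaining [-13, -30, -48, -44, -48] -> largest is -13
  Remaining [-30, -48, -44, -48] -> largest is -30
  Remaining [-48, -44, -48] -> largest is -44
  Remaining [-48, -48] -> largest is -48
  Remaining [-48] -> largest is -48
Collecting the picks in order gives the descending list.
Final answer: [-13, -13, -30, -44, -48, -48]


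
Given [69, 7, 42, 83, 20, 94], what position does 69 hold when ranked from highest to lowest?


Sort descending: [94, 83, 69, 42, 20, 7]
Find 69 in the sorted list.
69 is at position 3.
Final answer: 3


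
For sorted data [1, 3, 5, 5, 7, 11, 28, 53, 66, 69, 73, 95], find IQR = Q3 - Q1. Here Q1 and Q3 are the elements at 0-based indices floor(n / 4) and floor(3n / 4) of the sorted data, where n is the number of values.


The data has n = 12 elements.
Q1 index = floor(12 / 4) = floor(3) = 3; Q3 index = floor(3 * 12 / 4) = floor(9) = 9
Q1 = element at index 3 = 5
Q3 = element at index 9 = 69
IQR = 69 - 5 = 64
Final answer: 64


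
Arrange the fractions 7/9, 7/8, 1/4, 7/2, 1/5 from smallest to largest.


Convert to decimal for comparison:
  7/9 = 0.7778
  7/8 = 0.875
  1/4 = 0.25
  7/2 = 3.5
  1/5 = 0.2
Decimals in increasing order: 0.2 < 0.25 < 0.7778 < 0.875 < 3.5
Writing each back as its fraction gives the sorted order.
Final answer: 1/5, 1/4, 7/9, 7/8, 7/2


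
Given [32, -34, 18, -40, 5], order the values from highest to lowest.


Original list: [32, -34, 18, -40, 5]
Repeatedly take the largest remaining element:
  Remaining [32, -34, 18, -40, 5] -> largest is 32
  Remaining [-34, 18, -40, 5] -> largest is 18
  Remaining [-34, -40, 5] -> largest is 5
  Remaining [-34, -40] -> largest is -34
  Remaining [-40] -> largest is -40
Collecting the picks in order gives the descending list.
Final answer: [32, 18, 5, -34, -40]


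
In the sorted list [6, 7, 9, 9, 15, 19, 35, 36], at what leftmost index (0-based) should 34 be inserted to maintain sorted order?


List is sorted: [6, 7, 9, 9, 15, 19, 35, 36]
We need the leftmost position where 34 can be inserted, i.e. the first index whose element is >= 34 (or the end of the list if none is).
Binary search with low=0, high=8 (0-based indices):
  low=0, high=8, mid=4: a[4]=15 < 34, so low = 5
  low=5, high=8, mid=6: a[6]=35 >= 34, so high = 6
  low=5, high=6, mid=5: a[5]=19 < 34, so low = 6
Now low = high = 6, so the insertion index is 6.
Final answer: 6


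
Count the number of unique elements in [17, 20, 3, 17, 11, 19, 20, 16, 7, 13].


List all unique values:
Distinct values: [3, 7, 11, 13, 16, 17, 19, 20]
Count = 8
Final answer: 8


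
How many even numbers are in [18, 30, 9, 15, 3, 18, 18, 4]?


Check each element:
  18 is even
  30 is even
  9 is odd
  15 is odd
  3 is odd
  18 is even
  18 is even
  4 is even
Evens: [18, 30, 18, 18, 4]
Count of evens = 5
Final answer: 5


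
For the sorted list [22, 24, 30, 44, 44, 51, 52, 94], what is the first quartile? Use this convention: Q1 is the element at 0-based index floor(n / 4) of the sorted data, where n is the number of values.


The list has n = 8 elements.
Q1 index = floor(8 / 4) = floor(2) = 2
Counting from index 0 in the sorted data, the element at index 2 is 30.
Final answer: 30


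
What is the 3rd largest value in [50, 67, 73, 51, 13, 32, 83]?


Sort descending: [83, 73, 67, 51, 50, 32, 13]
The 3rd element (1-indexed) is at index 2.
Value = 67
Final answer: 67


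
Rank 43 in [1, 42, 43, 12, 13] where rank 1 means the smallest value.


Sort ascending: [1, 12, 13, 42, 43]
Find 43 in the sorted list.
43 is at position 5 (1-indexed).
Final answer: 5


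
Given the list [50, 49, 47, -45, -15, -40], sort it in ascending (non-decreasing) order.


Original list: [50, 49, 47, -45, -15, -40]
Repeatedly take the smallest remaining element:
  Remaining [50, 49, 47, -45, -15, -40] -> smallest is -45
  Remaining [50, 49, 47, -15, -40] -> smallest is -40
  Remaining [50, 49, 47, -15] -> smallest is -15
  Remaining [50, 49, 47] -> smallest is 47
  Remaining [50, 49] -> smallest is 49
  Remaining [50] -> smallest is 50
Collecting the picks in order gives the sorted list.
Final answer: [-45, -40, -15, 47, 49, 50]


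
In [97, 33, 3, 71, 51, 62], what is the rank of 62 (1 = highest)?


Sort descending: [97, 71, 62, 51, 33, 3]
Find 62 in the sorted list.
62 is at position 3.
Final answer: 3


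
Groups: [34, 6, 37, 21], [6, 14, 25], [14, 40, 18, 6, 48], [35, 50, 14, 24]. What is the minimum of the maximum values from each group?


Find max of each group:
  Group 1: [34, 6, 37, 21] -> max = 37
  Group 2: [6, 14, 25] -> max = 25
  Group 3: [14, 40, 18, 6, 48] -> max = 48
  Group 4: [35, 50, 14, 24] -> max = 50
Maxes: [37, 25, 48, 50]
Minimum of maxes = 25
Final answer: 25


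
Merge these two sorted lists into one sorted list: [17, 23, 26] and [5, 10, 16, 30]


List A: [17, 23, 26]
List B: [5, 10, 16, 30]
Repeatedly compare the front elements and take the smaller:
  17 vs 5 -> take 5
  17 vs 10 -> take 10
  17 vs 16 -> take 16
  17 vs 30 -> take 17
  23 vs 30 -> take 23
  26 vs 30 -> take 26
  A is exhausted; append the rest of B: [30]
Final answer: [5, 10, 16, 17, 23, 26, 30]


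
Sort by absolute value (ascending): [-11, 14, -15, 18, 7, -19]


Compute absolute values:
  |-11| = 11
  |14| = 14
  |-15| = 15
  |18| = 18
  |7| = 7
  |-19| = 19
Absolute values in increasing order: 7 < 11 < 14 < 15 < 18 < 19
Listing the original numbers in that order gives the answer.
Final answer: [7, -11, 14, -15, 18, -19]


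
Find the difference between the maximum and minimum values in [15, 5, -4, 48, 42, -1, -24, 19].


Maximum value: 48
Minimum value: -24
Range = 48 - (-24) = 72
Final answer: 72


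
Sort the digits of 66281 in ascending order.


The number 66281 has digits: 6, 6, 2, 8, 1
Sorted: 1, 2, 6, 6, 8
Joining the sorted digits gives the result.
Final answer: 12668


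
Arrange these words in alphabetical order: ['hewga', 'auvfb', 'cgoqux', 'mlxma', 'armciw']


Compare strings character by character (the first differing letter decides):
  'armciw' < 'auvfb' since 'r' < 'u' at position 2
  'auvfb' < 'cgoqux' since 'a' < 'c' at position 1
  'cgoqux' < 'hewga' since 'c' < 'h' at position 1
  'hewga' < 'mlxma' since 'h' < 'm' at position 1
Chaining these comparisons gives the alphabetical order.
Final answer: ['armciw', 'auvfb', 'cgoqux', 'hewga', 'mlxma']


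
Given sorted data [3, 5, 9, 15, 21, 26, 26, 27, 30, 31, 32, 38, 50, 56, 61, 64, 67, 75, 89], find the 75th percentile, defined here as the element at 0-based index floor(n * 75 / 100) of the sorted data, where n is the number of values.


The dataset has n = 19 elements.
Index = floor(19 * 75 / 100) = floor(1425 / 100) = floor(14.25) = 14
Counting from index 0 in the sorted data, the element at index 14 is 61.
Final answer: 61


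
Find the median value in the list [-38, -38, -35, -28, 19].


First, sort the list: [-38, -38, -35, -28, 19]
The list has 5 elements (odd count).
The middle index is 2 (0-based), and the element there is -35.
Final answer: -35


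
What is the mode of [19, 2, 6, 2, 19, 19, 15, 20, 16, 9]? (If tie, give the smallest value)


Count the frequency of each value:
  2 appears 2 time(s)
  6 appears 1 time(s)
  9 appears 1 time(s)
  15 appears 1 time(s)
  16 appears 1 time(s)
  19 appears 3 time(s)
  20 appears 1 time(s)
Maximum frequency is 3.
Only 19 reaches that frequency, so it is the mode.
Final answer: 19


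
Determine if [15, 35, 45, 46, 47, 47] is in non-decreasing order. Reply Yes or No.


Check consecutive pairs:
  15 <= 35? True
  35 <= 45? True
  45 <= 46? True
  46 <= 47? True
  47 <= 47? True
Every consecutive pair is in order, so the list is non-decreasing.
Final answer: Yes


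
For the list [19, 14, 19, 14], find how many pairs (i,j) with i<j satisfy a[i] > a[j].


For each element, count the later elements that are smaller than it:
  19 (index 0): smaller elements after it = [14, 14] -> 2
  14 (index 1): smaller elements after it = [] -> 0
  19 (index 2): smaller elements after it = [14] -> 1
Total inversions = 2 + 0 + 1 = 3
Final answer: 3


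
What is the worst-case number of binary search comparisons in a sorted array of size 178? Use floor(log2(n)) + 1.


Binary search halves the search space each step.
Maximum comparisons = floor(log2(178)) + 1
log2(178) = 7.4757
floor(log2(178)) = 7, so 7 + 1 = 8
Final answer: 8


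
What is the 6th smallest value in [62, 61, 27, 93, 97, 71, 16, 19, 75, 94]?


Sort ascending: [16, 19, 27, 61, 62, 71, 75, 93, 94, 97]
The 6th element (1-indexed) is at index 5.
Value = 71
Final answer: 71


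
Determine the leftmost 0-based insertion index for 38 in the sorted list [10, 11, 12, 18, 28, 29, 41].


List is sorted: [10, 11, 12, 18, 28, 29, 41]
We need the leftmost position where 38 can be inserted, i.e. the first index whose element is >= 38 (or the end of the list if none is).
Binary search with low=0, high=7 (0-based indices):
  low=0, high=7, mid=3: a[3]=18 < 38, so low = 4
  low=4, high=7, mid=5: a[5]=29 < 38, so low = 6
  low=6, high=7, mid=6: a[6]=41 >= 38, so high = 6
Now low = high = 6, so the insertion index is 6.
Final answer: 6


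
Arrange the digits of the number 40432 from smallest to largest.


The number 40432 has digits: 4, 0, 4, 3, 2
Sorted: 0, 2, 3, 4, 4
Joining the sorted digits gives the result.
Final answer: 02344


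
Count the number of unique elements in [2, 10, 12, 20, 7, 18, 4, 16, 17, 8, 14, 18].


List all unique values:
Distinct values: [2, 4, 7, 8, 10, 12, 14, 16, 17, 18, 20]
Count = 11
Final answer: 11


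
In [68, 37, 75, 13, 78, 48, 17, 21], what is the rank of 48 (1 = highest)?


Sort descending: [78, 75, 68, 48, 37, 21, 17, 13]
Find 48 in the sorted list.
48 is at position 4.
Final answer: 4


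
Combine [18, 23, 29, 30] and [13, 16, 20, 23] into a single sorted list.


List A: [18, 23, 29, 30]
List B: [13, 16, 20, 23]
Repeatedly compare the front elements and take the smaller:
  18 vs 13 -> take 13
  18 vs 16 -> take 16
  18 vs 20 -> take 18
  23 vs 20 -> take 20
  23 vs 23 -> take 23
  29 vs 23 -> take 23
  B is exhausted; append the rest of A: [29, 30]
Final answer: [13, 16, 18, 20, 23, 23, 29, 30]


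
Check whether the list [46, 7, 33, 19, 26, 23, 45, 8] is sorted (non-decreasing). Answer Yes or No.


Check consecutive pairs:
  46 <= 7? False
  7 <= 33? True
  33 <= 19? False
  19 <= 26? True
  26 <= 23? False
  23 <= 45? True
  45 <= 8? False
4 consecutive pair(s) are out of order, so the list is not sorted.
Final answer: No


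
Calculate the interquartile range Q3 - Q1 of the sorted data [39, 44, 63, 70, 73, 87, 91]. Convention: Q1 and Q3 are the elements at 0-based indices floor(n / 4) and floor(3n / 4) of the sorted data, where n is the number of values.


The data has n = 7 elements.
Q1 index = floor(7 / 4) = floor(1.75) = 1; Q3 index = floor(3 * 7 / 4) = floor(5.25) = 5
Q1 = element at index 1 = 44
Q3 = element at index 5 = 87
IQR = 87 - 44 = 43
Final answer: 43


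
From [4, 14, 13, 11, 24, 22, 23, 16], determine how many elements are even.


Check each element:
  4 is even
  14 is even
  13 is odd
  11 is odd
  24 is even
  22 is even
  23 is odd
  16 is even
Evens: [4, 14, 24, 22, 16]
Count of evens = 5
Final answer: 5


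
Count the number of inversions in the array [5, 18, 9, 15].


For each element, count the later elements that are smaller than it:
  5 (index 0): smaller elements after it = [] -> 0
  18 (index 1): smaller elements after it = [9, 15] -> 2
  9 (index 2): smaller elements after it = [] -> 0
Total inversions = 0 + 2 + 0 = 2
Final answer: 2


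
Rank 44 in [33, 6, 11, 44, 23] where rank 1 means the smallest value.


Sort ascending: [6, 11, 23, 33, 44]
Find 44 in the sorted list.
44 is at position 5 (1-indexed).
Final answer: 5


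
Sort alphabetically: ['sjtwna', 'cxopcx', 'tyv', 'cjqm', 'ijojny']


Compare strings character by character (the first differing letter decides):
  'cjqm' < 'cxopcx' since 'j' < 'x' at position 2
  'cxopcx' < 'ijojny' since 'c' < 'i' at position 1
  'ijojny' < 'sjtwna' since 'i' < 's' at position 1
  'sjtwna' < 'tyv' since 's' < 't' at position 1
Chaining these comparisons gives the alphabetical order.
Final answer: ['cjqm', 'cxopcx', 'ijojny', 'sjtwna', 'tyv']


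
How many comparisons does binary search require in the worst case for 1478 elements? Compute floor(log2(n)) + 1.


Binary search halves the search space each step.
Maximum comparisons = floor(log2(1478)) + 1
log2(1478) = 10.5294
floor(log2(1478)) = 10, so 10 + 1 = 11
Final answer: 11


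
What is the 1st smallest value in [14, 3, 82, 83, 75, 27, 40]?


Sort ascending: [3, 14, 27, 40, 75, 82, 83]
The 1st element (1-indexed) is at index 0.
Value = 3
Final answer: 3


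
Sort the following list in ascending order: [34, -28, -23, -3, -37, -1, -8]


Original list: [34, -28, -23, -3, -37, -1, -8]
Repeatedly take the smallest remaining element:
  Remaining [34, -28, -23, -3, -37, -1, -8] -> smallest is -37
  Remaining [34, -28, -23, -3, -1, -8] -> smallest is -28
  Remaining [34, -23, -3, -1, -8] -> smallest is -23
  Remaining [34, -3, -1, -8] -> smallest is -8
  Remaining [34, -3, -1] -> smallest is -3
  Remaining [34, -1] -> smallest is -1
  Remaining [34] -> smallest is 34
Collecting the picks in order gives the sorted list.
Final answer: [-37, -28, -23, -8, -3, -1, 34]


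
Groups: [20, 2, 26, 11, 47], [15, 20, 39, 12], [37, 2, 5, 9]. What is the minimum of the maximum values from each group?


Find max of each group:
  Group 1: [20, 2, 26, 11, 47] -> max = 47
  Group 2: [15, 20, 39, 12] -> max = 39
  Group 3: [37, 2, 5, 9] -> max = 37
Maxes: [47, 39, 37]
Minimum of maxes = 37
Final answer: 37


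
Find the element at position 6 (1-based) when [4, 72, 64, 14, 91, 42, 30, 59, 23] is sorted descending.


Sort descending: [91, 72, 64, 59, 42, 30, 23, 14, 4]
The 6th element (1-indexed) is at index 5.
Value = 30
Final answer: 30


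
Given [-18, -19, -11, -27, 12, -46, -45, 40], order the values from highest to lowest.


Original list: [-18, -19, -11, -27, 12, -46, -45, 40]
Repeatedly take the largest remaining element:
  Remaining [-18, -19, -11, -27, 12, -46, -45, 40] -> largest is 40
  Remaining [-18, -19, -11, -27, 12, -46, -45] -> largest is 12
  Remaining [-18, -19, -11, -27, -46, -45] -> largest is -11
  Remaining [-18, -19, -27, -46, -45] -> largest is -18
  Remaining [-19, -27, -46, -45] -> largest is -19
  Remaining [-27, -46, -45] -> largest is -27
  Remaining [-46, -45] -> largest is -45
  Remaining [-46] -> largest is -46
Collecting the picks in order gives the descending list.
Final answer: [40, 12, -11, -18, -19, -27, -45, -46]


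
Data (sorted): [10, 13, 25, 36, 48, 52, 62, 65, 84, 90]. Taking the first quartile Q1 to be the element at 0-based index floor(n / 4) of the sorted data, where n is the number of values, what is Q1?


The list has n = 10 elements.
Q1 index = floor(10 / 4) = floor(2.5) = 2
Counting from index 0 in the sorted data, the element at index 2 is 25.
Final answer: 25


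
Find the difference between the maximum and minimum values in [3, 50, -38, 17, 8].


Maximum value: 50
Minimum value: -38
Range = 50 - (-38) = 88
Final answer: 88


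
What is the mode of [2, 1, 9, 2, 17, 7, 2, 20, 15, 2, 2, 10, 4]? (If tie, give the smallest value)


Count the frequency of each value:
  1 appears 1 time(s)
  2 appears 5 time(s)
  4 appears 1 time(s)
  7 appears 1 time(s)
  9 appears 1 time(s)
  10 appears 1 time(s)
  15 appears 1 time(s)
  17 appears 1 time(s)
  20 appears 1 time(s)
Maximum frequency is 5.
Only 2 reaches that frequency, so it is the mode.
Final answer: 2


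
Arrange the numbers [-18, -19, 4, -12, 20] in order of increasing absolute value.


Compute absolute values:
  |-18| = 18
  |-19| = 19
  |4| = 4
  |-12| = 12
  |20| = 20
Absolute values in increasing order: 4 < 12 < 18 < 19 < 20
Listing the original numbers in that order gives the answer.
Final answer: [4, -12, -18, -19, 20]


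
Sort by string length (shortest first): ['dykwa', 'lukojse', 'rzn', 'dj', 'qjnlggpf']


Compute lengths:
  'dykwa' has length 5
  'lukojse' has length 7
  'rzn' has length 3
  'dj' has length 2
  'qjnlggpf' has length 8
Lengths in increasing order: 2 < 3 < 5 < 7 < 8
Listing the words in that order gives the answer.
Final answer: ['dj', 'rzn', 'dykwa', 'lukojse', 'qjnlggpf']


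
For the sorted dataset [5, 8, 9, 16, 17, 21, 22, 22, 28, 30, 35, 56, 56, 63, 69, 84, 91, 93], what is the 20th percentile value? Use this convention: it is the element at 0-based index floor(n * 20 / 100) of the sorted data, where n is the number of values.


The dataset has n = 18 elements.
Index = floor(18 * 20 / 100) = floor(360 / 100) = floor(3.6) = 3
Counting from index 0 in the sorted data, the element at index 3 is 16.
Final answer: 16
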